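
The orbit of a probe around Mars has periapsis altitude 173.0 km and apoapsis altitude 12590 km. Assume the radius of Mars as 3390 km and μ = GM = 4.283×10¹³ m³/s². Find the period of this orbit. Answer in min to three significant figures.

T ≈ 489 min

r_p = 3390 + 173.0 = 3563.0 km = 3.5630×10⁶ m.
r_a = 3390 + 12590 = 15980 km = 1.5980×10⁷ m.
Semi-major axis a = (r_p + r_a)/2 = (3563.0 + 15980)/2 = 9771.5 km = 9.772×10⁶ m.
By Kepler's third law T = 2π√(a³/μ) = 2π × 4.667×10³ = 2.933×10⁴ s.
= 488.8 min.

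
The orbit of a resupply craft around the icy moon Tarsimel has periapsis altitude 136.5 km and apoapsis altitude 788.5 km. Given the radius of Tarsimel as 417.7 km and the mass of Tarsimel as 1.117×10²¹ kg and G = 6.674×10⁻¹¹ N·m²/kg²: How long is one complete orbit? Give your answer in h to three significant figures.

μ = GM = 6.674×10⁻¹¹ × 1.117×10²¹ = 7.455×10¹⁰ m³/s².
r_p = 417.7 + 136.5 = 554.20 km = 5.5420×10⁵ m.
r_a = 417.7 + 788.5 = 1206.2 km = 1.2062×10⁶ m.
Semi-major axis a = (r_p + r_a)/2 = (554.20 + 1206.2)/2 = 880.20 km = 8.802×10⁵ m.
By Kepler's third law T = 2π√(a³/μ) = 2π × 3.024×10³ = 1.900×10⁴ s.
= 5.279 h.

T ≈ 5.28 h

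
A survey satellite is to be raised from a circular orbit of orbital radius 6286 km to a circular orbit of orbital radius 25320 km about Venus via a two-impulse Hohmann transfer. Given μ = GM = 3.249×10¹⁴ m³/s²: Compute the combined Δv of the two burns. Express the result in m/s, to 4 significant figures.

r₁ = 6286 km = 6.286×10⁶ m.
r₂ = 25320 km = 2.532×10⁷ m.
Transfer ellipse a_t = (r₁ + r₂)/2 = 1.580×10⁷ m.
At r₁: circular v_c1 = √(μ/r₁) = 7189 m/s; transfer-periapsis v_p = √[μ(2/r₁ − 1/a_t)] = 9100 m/s.
Δv₁ = v_p − v_c1 = 1911 m/s.
At r₂: circular v_c2 = √(μ/r₂) = 3582 m/s; transfer-apoapsis v_a = √[μ(2/r₂ − 1/a_t)] = 2259 m/s.
Δv₂ = v_c2 − v_a = 1323 m/s.
Total Δv = Δv₁ + Δv₂ = 3234 m/s.

Δv_total ≈ 3234 m/s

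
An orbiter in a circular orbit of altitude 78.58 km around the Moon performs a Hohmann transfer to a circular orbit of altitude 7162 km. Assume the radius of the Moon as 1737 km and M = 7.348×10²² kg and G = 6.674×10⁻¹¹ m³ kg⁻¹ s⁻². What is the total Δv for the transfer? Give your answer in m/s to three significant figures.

μ = GM = 6.674×10⁻¹¹ × 7.348×10²² = 4.904×10¹² m³/s².
r₁ = 1737 + 78.58 = 1815.6 km = 1.8156×10⁶ m.
r₂ = 1737 + 7162 = 8899.0 km = 8.8990×10⁶ m.
Transfer ellipse a_t = (r₁ + r₂)/2 = 5.357×10⁶ m.
At r₁: circular v_c1 = √(μ/r₁) = 1644 m/s; transfer-perilune v_p = √[μ(2/r₁ − 1/a_t)] = 2118 m/s.
Δv₁ = v_p − v_c1 = 474.7 m/s.
At r₂: circular v_c2 = √(μ/r₂) = 742.3 m/s; transfer-apolune v_a = √[μ(2/r₂ − 1/a_t)] = 432.2 m/s.
Δv₂ = v_c2 − v_a = 310.2 m/s.
Total Δv = Δv₁ + Δv₂ = 784.9 m/s.

Δv_total ≈ 785 m/s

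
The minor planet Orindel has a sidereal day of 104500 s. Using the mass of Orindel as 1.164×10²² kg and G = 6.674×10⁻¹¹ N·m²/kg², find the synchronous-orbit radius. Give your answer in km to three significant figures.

r_sync ≈ 5990 km

μ = GM = 6.674×10⁻¹¹ × 1.164×10²² = 7.769×10¹¹ m³/s².
A synchronous orbit has period T, so by Kepler's third law a = (μT²/4π²)^(1/3).
μT²/4π² = 7.769×10¹¹ × (1.045×10⁵)² / 39.48 = 2.149×10²⁰ m³.
a = 5.990×10⁶ m = 5989.7 km.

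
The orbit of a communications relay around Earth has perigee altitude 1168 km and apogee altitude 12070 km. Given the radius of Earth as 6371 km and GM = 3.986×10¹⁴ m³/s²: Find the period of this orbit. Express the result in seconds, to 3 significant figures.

T ≈ 14700 seconds

r_p = 6371 + 1168 = 7539.0 km = 7.5390×10⁶ m.
r_a = 6371 + 12070 = 18441 km = 1.8441×10⁷ m.
Semi-major axis a = (r_p + r_a)/2 = (7539.0 + 18441)/2 = 12990 km = 1.299×10⁷ m.
By Kepler's third law T = 2π√(a³/μ) = 2π × 2.345×10³ = 1.473×10⁴ s.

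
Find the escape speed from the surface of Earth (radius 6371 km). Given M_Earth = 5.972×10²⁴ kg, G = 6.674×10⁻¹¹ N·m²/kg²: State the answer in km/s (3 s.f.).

μ = GM = 6.674×10⁻¹¹ × 5.972×10²⁴ = 3.986×10¹⁴ m³/s².
r = R = 6.371×10⁶ m.
Escape speed v_esc = √(2μ/r) = √(2 × 3.986×10¹⁴ / 6.371×10⁶) = √(1.251×10⁸) = 11190 m/s.
= 11.19 km/s.

v_esc ≈ 11.2 km/s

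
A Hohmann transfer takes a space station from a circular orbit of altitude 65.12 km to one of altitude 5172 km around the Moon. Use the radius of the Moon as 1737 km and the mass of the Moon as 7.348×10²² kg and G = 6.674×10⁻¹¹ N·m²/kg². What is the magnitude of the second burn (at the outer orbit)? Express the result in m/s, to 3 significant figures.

Δv ≈ 301 m/s

μ = GM = 6.674×10⁻¹¹ × 7.348×10²² = 4.904×10¹² m³/s².
r₁ = 1737 + 65.12 = 1802.1 km = 1.8021×10⁶ m.
r₂ = 1737 + 5172 = 6909.0 km = 6.9090×10⁶ m.
Transfer ellipse a_t = (r₁ + r₂)/2 = 4.356×10⁶ m.
At r₁: circular v_c1 = √(μ/r₁) = 1650 m/s; transfer-perilune v_p = √[μ(2/r₁ − 1/a_t)] = 2078 m/s.
At r₂: circular v_c2 = √(μ/r₂) = 842.5 m/s; transfer-apolune v_a = √[μ(2/r₂ − 1/a_t)] = 541.9 m/s.
Δv₂ = v_c2 − v_a = 300.6 m/s.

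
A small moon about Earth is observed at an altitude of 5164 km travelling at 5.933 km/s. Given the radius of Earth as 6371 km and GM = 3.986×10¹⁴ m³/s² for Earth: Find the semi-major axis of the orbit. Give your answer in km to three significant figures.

r = 6371 + 5164 = 11535 km = 1.154×10⁷ m.
Specific orbital energy ε = v²/2 − μ/r = (5933)²/2 − 3.986×10¹⁴/1.154×10⁷ = -1.696×10⁷ J/kg.
Since ε = −μ/(2a), a = −μ/(2ε) = 1.175×10⁷ m = 11754 km.

a ≈ 11800 km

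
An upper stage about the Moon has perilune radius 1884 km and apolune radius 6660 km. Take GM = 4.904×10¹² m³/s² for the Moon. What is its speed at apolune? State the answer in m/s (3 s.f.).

Semi-major axis a = (r_p + r_a)/2 = 4272.0 km = 4.272×10⁶ m.
Vis-viva: v² = μ(2/r − 1/a) = 4.904×10¹² × (3.003×10⁻⁷ − 2.341×10⁻⁷) = 3.247×10⁵ m²/s².
v = 569.9 m/s.

v ≈ 570 m/s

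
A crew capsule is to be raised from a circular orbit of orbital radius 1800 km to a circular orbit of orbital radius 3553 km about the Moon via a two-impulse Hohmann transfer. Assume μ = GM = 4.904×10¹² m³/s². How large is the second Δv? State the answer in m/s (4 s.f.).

r₁ = 1800 km = 1.800×10⁶ m.
r₂ = 3553 km = 3.553×10⁶ m.
Transfer ellipse a_t = (r₁ + r₂)/2 = 2.676×10⁶ m.
At r₁: circular v_c1 = √(μ/r₁) = 1651 m/s; transfer-perilune v_p = √[μ(2/r₁ − 1/a_t)] = 1902 m/s.
At r₂: circular v_c2 = √(μ/r₂) = 1175 m/s; transfer-apolune v_a = √[μ(2/r₂ − 1/a_t)] = 963.5 m/s.
Δv₂ = v_c2 − v_a = 211.4 m/s.

Δv ≈ 211.4 m/s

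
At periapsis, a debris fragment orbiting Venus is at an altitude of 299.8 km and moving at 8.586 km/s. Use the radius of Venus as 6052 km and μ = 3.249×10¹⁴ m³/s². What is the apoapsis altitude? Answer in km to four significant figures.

apoapsis altitude ≈ 10330 km

r_p = 6052 + 299.8 = 6351.8 km = 6.352×10⁶ m.
Specific energy ε = v²/2 − μ/r = -1.429×10⁷ J/kg, so a = −μ/(2ε) = 1.137×10⁷ m.
The apsides satisfy r_p + r_a = 2a, so the apoapsis radius is 2a − r_p = 1.638×10⁷ m = 16383 km.
Apoapsis altitude = 16383 − 6052 = 10331 km.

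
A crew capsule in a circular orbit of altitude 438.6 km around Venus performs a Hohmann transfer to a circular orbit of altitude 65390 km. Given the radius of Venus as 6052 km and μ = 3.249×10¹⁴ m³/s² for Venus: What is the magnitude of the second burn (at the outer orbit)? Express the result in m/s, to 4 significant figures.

Δv ≈ 1262 m/s

r₁ = 6052 + 438.6 = 6490.6 km = 6.4906×10⁶ m.
r₂ = 6052 + 65390 = 71442 km = 7.1442×10⁷ m.
Transfer ellipse a_t = (r₁ + r₂)/2 = 3.897×10⁷ m.
At r₁: circular v_c1 = √(μ/r₁) = 7075 m/s; transfer-periapsis v_p = √[μ(2/r₁ − 1/a_t)] = 9580 m/s.
At r₂: circular v_c2 = √(μ/r₂) = 2133 m/s; transfer-apoapsis v_a = √[μ(2/r₂ − 1/a_t)] = 870.4 m/s.
Δv₂ = v_c2 − v_a = 1262 m/s.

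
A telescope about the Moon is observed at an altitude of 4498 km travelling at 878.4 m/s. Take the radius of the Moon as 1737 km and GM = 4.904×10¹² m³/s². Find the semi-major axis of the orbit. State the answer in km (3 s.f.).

a ≈ 6120 km

r = 1737 + 4498 = 6235.0 km = 6.235×10⁶ m.
Specific orbital energy ε = v²/2 − μ/r = (878.4)²/2 − 4.904×10¹²/6.235×10⁶ = -4.007×10⁵ J/kg.
Since ε = −μ/(2a), a = −μ/(2ε) = 6.119×10⁶ m = 6118.8 km.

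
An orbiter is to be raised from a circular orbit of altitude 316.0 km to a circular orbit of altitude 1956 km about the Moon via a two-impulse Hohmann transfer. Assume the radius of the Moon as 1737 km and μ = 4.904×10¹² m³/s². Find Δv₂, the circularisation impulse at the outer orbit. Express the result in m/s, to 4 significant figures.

Δv ≈ 178.2 m/s

r₁ = 1737 + 316.0 = 2053.0 km = 2.0530×10⁶ m.
r₂ = 1737 + 1956 = 3693.0 km = 3.6930×10⁶ m.
Transfer ellipse a_t = (r₁ + r₂)/2 = 2.873×10⁶ m.
At r₁: circular v_c1 = √(μ/r₁) = 1546 m/s; transfer-perilune v_p = √[μ(2/r₁ − 1/a_t)] = 1752 m/s.
At r₂: circular v_c2 = √(μ/r₂) = 1152 m/s; transfer-apolune v_a = √[μ(2/r₂ − 1/a_t)] = 974.1 m/s.
Δv₂ = v_c2 − v_a = 178.2 m/s.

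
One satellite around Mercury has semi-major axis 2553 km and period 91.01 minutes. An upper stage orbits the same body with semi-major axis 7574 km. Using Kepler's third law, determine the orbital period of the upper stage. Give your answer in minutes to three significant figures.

T₂ ≈ 465 minutes

Kepler's third law: T² ∝ a³, so T₂ = T₁ (a₂/a₁)^(3/2).
a₂/a₁ = 2.967, (a₂/a₁)^(3/2) = 5.110.
T₂ = 91.01 × 5.110 = 465.1 minutes.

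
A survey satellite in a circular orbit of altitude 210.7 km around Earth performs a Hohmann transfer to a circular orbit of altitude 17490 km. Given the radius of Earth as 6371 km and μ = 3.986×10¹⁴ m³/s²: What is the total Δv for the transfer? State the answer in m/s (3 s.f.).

r₁ = 6371 + 210.7 = 6581.7 km = 6.5817×10⁶ m.
r₂ = 6371 + 17490 = 23861 km = 2.3861×10⁷ m.
Transfer ellipse a_t = (r₁ + r₂)/2 = 1.522×10⁷ m.
At r₁: circular v_c1 = √(μ/r₁) = 7782 m/s; transfer-perigee v_p = √[μ(2/r₁ − 1/a_t)] = 9744 m/s.
Δv₁ = v_p − v_c1 = 1961 m/s.
At r₂: circular v_c2 = √(μ/r₂) = 4087 m/s; transfer-apogee v_a = √[μ(2/r₂ − 1/a_t)] = 2688 m/s.
Δv₂ = v_c2 − v_a = 1400 m/s.
Total Δv = Δv₁ + Δv₂ = 3361 m/s.

Δv_total ≈ 3360 m/s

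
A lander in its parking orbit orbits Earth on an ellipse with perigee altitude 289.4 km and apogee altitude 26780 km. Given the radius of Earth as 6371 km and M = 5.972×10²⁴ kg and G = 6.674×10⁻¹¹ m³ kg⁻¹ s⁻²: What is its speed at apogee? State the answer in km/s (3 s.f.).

μ = GM = 6.674×10⁻¹¹ × 5.972×10²⁴ = 3.986×10¹⁴ m³/s².
r_p = 6371 + 289.4 = 6660.4 km = 6.6604×10⁶ m.
r_a = 6371 + 26780 = 33151 km = 3.3151×10⁷ m.
Semi-major axis a = (r_p + r_a)/2 = 19906 km = 1.991×10⁷ m.
Vis-viva: v² = μ(2/r − 1/a) = 3.986×10¹⁴ × (6.033×10⁻⁸ − 5.024×10⁻⁸) = 4.023×10⁶ m²/s².
v = 2006 m/s = 2.006 km/s.

v ≈ 2.01 km/s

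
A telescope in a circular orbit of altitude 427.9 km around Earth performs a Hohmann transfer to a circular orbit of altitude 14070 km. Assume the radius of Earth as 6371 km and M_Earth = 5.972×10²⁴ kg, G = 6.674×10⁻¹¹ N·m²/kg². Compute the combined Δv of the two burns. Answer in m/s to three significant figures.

μ = GM = 6.674×10⁻¹¹ × 5.972×10²⁴ = 3.986×10¹⁴ m³/s².
r₁ = 6371 + 427.9 = 6798.9 km = 6.7989×10⁶ m.
r₂ = 6371 + 14070 = 20441 km = 2.0441×10⁷ m.
Transfer ellipse a_t = (r₁ + r₂)/2 = 1.362×10⁷ m.
At r₁: circular v_c1 = √(μ/r₁) = 7657 m/s; transfer-perigee v_p = √[μ(2/r₁ − 1/a_t)] = 9380 m/s.
Δv₁ = v_p − v_c1 = 1723 m/s.
At r₂: circular v_c2 = √(μ/r₂) = 4416 m/s; transfer-apogee v_a = √[μ(2/r₂ − 1/a_t)] = 3120 m/s.
Δv₂ = v_c2 − v_a = 1296 m/s.
Total Δv = Δv₁ + Δv₂ = 3019 m/s.

Δv_total ≈ 3020 m/s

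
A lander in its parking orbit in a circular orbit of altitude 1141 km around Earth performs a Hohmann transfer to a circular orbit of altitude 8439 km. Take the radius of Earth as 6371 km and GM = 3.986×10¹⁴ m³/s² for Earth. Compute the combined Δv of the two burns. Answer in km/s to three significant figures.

Δv_total ≈ 2.04 km/s

r₁ = 6371 + 1141 = 7512.0 km = 7.5120×10⁶ m.
r₂ = 6371 + 8439 = 14810 km = 1.4810×10⁷ m.
Transfer ellipse a_t = (r₁ + r₂)/2 = 1.116×10⁷ m.
At r₁: circular v_c1 = √(μ/r₁) = 7284 m/s; transfer-perigee v_p = √[μ(2/r₁ − 1/a_t)] = 8391 m/s.
Δv₁ = v_p − v_c1 = 1107 m/s.
At r₂: circular v_c2 = √(μ/r₂) = 5188 m/s; transfer-apogee v_a = √[μ(2/r₂ − 1/a_t)] = 4256 m/s.
Δv₂ = v_c2 − v_a = 931.7 m/s.
Total Δv = Δv₁ + Δv₂ = 2038 m/s = 2.038 km/s.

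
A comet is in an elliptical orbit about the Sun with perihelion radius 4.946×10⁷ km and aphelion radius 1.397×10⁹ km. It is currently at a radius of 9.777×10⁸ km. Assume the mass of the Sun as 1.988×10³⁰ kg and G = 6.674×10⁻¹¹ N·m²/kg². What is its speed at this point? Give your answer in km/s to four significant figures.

μ = GM = 6.674×10⁻¹¹ × 1.988×10³⁰ = 1.327×10²⁰ m³/s².
Semi-major axis a = (r_p + r_a)/2 = 7.2323×10⁸ km = 7.232×10¹¹ m.
Vis-viva: v² = μ(2/r − 1/a) = 1.327×10²⁰ × (2.046×10⁻¹² − 1.383×10⁻¹²) = 8.796×10⁷ m²/s².
v = 9379 m/s = 9.379 km/s.

v ≈ 9.379 km/s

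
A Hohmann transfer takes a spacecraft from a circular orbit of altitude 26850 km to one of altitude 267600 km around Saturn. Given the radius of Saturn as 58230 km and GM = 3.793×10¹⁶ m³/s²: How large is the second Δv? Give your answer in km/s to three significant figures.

r₁ = 58230 + 26850 = 85080 km = 8.5080×10⁷ m.
r₂ = 58230 + 267600 = 325830 km = 3.2583×10⁸ m.
Transfer ellipse a_t = (r₁ + r₂)/2 = 2.055×10⁸ m.
At r₁: circular v_c1 = √(μ/r₁) = 21110 m/s; transfer-perikrone v_p = √[μ(2/r₁ − 1/a_t)] = 26590 m/s.
At r₂: circular v_c2 = √(μ/r₂) = 10790 m/s; transfer-apokrone v_a = √[μ(2/r₂ − 1/a_t)] = 6943 m/s.
Δv₂ = v_c2 − v_a = 3846 m/s.
= 3.846 km/s.

Δv ≈ 3.85 km/s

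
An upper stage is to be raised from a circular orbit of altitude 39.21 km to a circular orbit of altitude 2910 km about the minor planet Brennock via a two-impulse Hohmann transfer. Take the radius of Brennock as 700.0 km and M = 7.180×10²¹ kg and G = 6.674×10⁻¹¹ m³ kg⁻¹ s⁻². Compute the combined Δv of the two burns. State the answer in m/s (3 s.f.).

Δv_total ≈ 384 m/s

μ = GM = 6.674×10⁻¹¹ × 7.180×10²¹ = 4.792×10¹¹ m³/s².
r₁ = 700.0 + 39.21 = 739.21 km = 7.3921×10⁵ m.
r₂ = 700.0 + 2910 = 3610.0 km = 3.6100×10⁶ m.
Transfer ellipse a_t = (r₁ + r₂)/2 = 2.175×10⁶ m.
At r₁: circular v_c1 = √(μ/r₁) = 805.1 m/s; transfer-periapsis v_p = √[μ(2/r₁ − 1/a_t)] = 1037 m/s.
Δv₁ = v_p − v_c1 = 232.2 m/s.
At r₂: circular v_c2 = √(μ/r₂) = 364.3 m/s; transfer-apoapsis v_a = √[μ(2/r₂ − 1/a_t)] = 212.4 m/s.
Δv₂ = v_c2 − v_a = 151.9 m/s.
Total Δv = Δv₁ + Δv₂ = 384.1 m/s.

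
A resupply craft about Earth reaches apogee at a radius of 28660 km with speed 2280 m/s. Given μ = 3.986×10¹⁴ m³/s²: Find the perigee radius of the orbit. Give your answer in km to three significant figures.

r_a = 2.866×10⁷ m.
Specific energy ε = v²/2 − μ/r = -1.131×10⁷ J/kg, so a = −μ/(2ε) = 1.762×10⁷ m.
The apsides satisfy r_p + r_a = 2a, so the perigee radius is 2a − r_a = 6.587×10⁶ m = 6587.2 km.

perigee radius ≈ 6590 km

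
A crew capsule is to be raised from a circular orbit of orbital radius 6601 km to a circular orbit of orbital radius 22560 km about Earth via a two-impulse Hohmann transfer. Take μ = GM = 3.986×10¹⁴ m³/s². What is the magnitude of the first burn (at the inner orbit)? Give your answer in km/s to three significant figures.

r₁ = 6601 km = 6.601×10⁶ m.
r₂ = 22560 km = 2.256×10⁷ m.
Transfer ellipse a_t = (r₁ + r₂)/2 = 1.458×10⁷ m.
At r₁: circular v_c1 = √(μ/r₁) = 7771 m/s; transfer-perigee v_p = √[μ(2/r₁ − 1/a_t)] = 9666 m/s.
Δv₁ = v_p − v_c1 = 1895 m/s.
= 1.895 km/s.

Δv ≈ 1.90 km/s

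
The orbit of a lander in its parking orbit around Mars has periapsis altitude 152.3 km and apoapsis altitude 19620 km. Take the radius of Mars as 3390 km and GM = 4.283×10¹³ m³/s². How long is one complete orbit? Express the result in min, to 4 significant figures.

T ≈ 774.0 min

r_p = 3390 + 152.3 = 3542.3 km = 3.5423×10⁶ m.
r_a = 3390 + 19620 = 23010 km = 2.3010×10⁷ m.
Semi-major axis a = (r_p + r_a)/2 = (3542.3 + 23010)/2 = 13276 km = 1.328×10⁷ m.
By Kepler's third law T = 2π√(a³/μ) = 2π × 7.392×10³ = 4.644×10⁴ s.
= 774.0 min.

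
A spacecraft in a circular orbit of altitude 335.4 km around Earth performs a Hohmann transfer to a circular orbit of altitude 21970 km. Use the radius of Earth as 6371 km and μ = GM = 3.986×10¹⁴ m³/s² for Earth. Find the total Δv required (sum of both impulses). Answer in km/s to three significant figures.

r₁ = 6371 + 335.4 = 6706.4 km = 6.7064×10⁶ m.
r₂ = 6371 + 21970 = 28341 km = 2.8341×10⁷ m.
Transfer ellipse a_t = (r₁ + r₂)/2 = 1.752×10⁷ m.
At r₁: circular v_c1 = √(μ/r₁) = 7709 m/s; transfer-perigee v_p = √[μ(2/r₁ − 1/a_t)] = 9804 m/s.
Δv₁ = v_p − v_c1 = 2095 m/s.
At r₂: circular v_c2 = √(μ/r₂) = 3750 m/s; transfer-apogee v_a = √[μ(2/r₂ − 1/a_t)] = 2320 m/s.
Δv₂ = v_c2 − v_a = 1430 m/s.
Total Δv = Δv₁ + Δv₂ = 3525 m/s = 3.525 km/s.

Δv_total ≈ 3.53 km/s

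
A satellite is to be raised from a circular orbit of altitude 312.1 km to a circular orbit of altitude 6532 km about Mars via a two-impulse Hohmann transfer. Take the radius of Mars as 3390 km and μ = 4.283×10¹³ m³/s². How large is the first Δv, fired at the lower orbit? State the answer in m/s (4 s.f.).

Δv ≈ 703.6 m/s

r₁ = 3390 + 312.1 = 3702.1 km = 3.7021×10⁶ m.
r₂ = 3390 + 6532 = 9922.0 km = 9.9220×10⁶ m.
Transfer ellipse a_t = (r₁ + r₂)/2 = 6.812×10⁶ m.
At r₁: circular v_c1 = √(μ/r₁) = 3401 m/s; transfer-periapsis v_p = √[μ(2/r₁ − 1/a_t)] = 4105 m/s.
Δv₁ = v_p − v_c1 = 703.6 m/s.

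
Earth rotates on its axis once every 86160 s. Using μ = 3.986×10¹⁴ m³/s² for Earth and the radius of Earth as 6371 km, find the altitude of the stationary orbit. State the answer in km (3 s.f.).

A synchronous orbit has period T, so by Kepler's third law a = (μT²/4π²)^(1/3).
μT²/4π² = 3.986×10¹⁴ × (8.616×10⁴)² / 39.48 = 7.495×10²² m³.
a = 4.216×10⁷ m = 42163 km.
Altitude h = a − R = 42163 − 6371 = 35792 km.

h_sync ≈ 35800 km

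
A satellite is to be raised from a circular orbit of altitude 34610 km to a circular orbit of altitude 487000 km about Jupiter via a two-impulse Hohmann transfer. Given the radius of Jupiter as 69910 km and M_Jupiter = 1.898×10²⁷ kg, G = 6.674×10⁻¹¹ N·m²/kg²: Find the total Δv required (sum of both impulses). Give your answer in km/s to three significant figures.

Δv_total ≈ 17.0 km/s

μ = GM = 6.674×10⁻¹¹ × 1.898×10²⁷ = 1.267×10¹⁷ m³/s².
r₁ = 69910 + 34610 = 104520 km = 1.0452×10⁸ m.
r₂ = 69910 + 487000 = 556910 km = 5.5691×10⁸ m.
Transfer ellipse a_t = (r₁ + r₂)/2 = 3.307×10⁸ m.
At r₁: circular v_c1 = √(μ/r₁) = 34810 m/s; transfer-perijove v_p = √[μ(2/r₁ − 1/a_t)] = 45180 m/s.
Δv₁ = v_p − v_c1 = 10360 m/s.
At r₂: circular v_c2 = √(μ/r₂) = 15080 m/s; transfer-apojove v_a = √[μ(2/r₂ − 1/a_t)] = 8479 m/s.
Δv₂ = v_c2 − v_a = 6603 m/s.
Total Δv = Δv₁ + Δv₂ = 16970 m/s = 16.97 km/s.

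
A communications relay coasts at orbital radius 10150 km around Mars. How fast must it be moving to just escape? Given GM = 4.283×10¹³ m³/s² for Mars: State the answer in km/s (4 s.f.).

r = 10150 km = 1.015×10⁷ m.
Escape speed v_esc = √(2μ/r) = √(2 × 4.283×10¹³ / 1.015×10⁷) = √(8.439×10⁶) = 2905 m/s.
= 2.905 km/s.

v_esc ≈ 2.905 km/s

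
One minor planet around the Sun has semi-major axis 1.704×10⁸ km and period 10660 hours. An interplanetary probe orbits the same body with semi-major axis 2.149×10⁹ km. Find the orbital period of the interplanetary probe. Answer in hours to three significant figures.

Kepler's third law: T² ∝ a³, so T₂ = T₁ (a₂/a₁)^(3/2).
a₂/a₁ = 12.61, (a₂/a₁)^(3/2) = 44.79.
T₂ = 10660 × 44.79 = 4.774×10⁵ hours.

T₂ ≈ 4.77×10⁵ hours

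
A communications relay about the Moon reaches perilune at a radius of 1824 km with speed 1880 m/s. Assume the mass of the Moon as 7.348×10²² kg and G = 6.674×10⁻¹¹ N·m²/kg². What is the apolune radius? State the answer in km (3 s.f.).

apolune radius ≈ 3500 km

μ = GM = 6.674×10⁻¹¹ × 7.348×10²² = 4.904×10¹² m³/s².
r_p = 1.824×10⁶ m.
Specific energy ε = v²/2 − μ/r = -9.214×10⁵ J/kg, so a = −μ/(2ε) = 2.661×10⁶ m.
The apsides satisfy r_p + r_a = 2a, so the apolune radius is 2a − r_p = 3.498×10⁶ m = 3498.2 km.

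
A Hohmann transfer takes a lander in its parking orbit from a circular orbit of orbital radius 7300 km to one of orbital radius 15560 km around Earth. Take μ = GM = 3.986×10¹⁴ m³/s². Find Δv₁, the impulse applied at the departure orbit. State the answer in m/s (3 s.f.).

Δv ≈ 1230 m/s

r₁ = 7300 km = 7.300×10⁶ m.
r₂ = 15560 km = 1.556×10⁷ m.
Transfer ellipse a_t = (r₁ + r₂)/2 = 1.143×10⁷ m.
At r₁: circular v_c1 = √(μ/r₁) = 7389 m/s; transfer-perigee v_p = √[μ(2/r₁ − 1/a_t)] = 8622 m/s.
Δv₁ = v_p − v_c1 = 1232 m/s.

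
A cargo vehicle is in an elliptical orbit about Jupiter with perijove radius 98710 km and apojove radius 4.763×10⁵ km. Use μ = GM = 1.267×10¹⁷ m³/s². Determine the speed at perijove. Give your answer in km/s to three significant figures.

Semi-major axis a = (r_p + r_a)/2 = 2.8750×10⁵ km = 2.875×10⁸ m.
Vis-viva: v² = μ(2/r − 1/a) = 1.267×10¹⁷ × (2.026×10⁻⁸ − 3.478×10⁻⁹) = 2.126×10⁹ m²/s².
v = 46110 m/s = 46.11 km/s.

v ≈ 46.1 km/s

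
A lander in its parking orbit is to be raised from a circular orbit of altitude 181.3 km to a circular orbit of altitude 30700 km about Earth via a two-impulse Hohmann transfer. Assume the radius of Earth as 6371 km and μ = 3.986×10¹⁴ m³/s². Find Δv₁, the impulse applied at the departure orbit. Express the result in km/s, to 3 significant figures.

Δv ≈ 2.37 km/s

r₁ = 6371 + 181.3 = 6552.3 km = 6.5523×10⁶ m.
r₂ = 6371 + 30700 = 37071 km = 3.7071×10⁷ m.
Transfer ellipse a_t = (r₁ + r₂)/2 = 2.181×10⁷ m.
At r₁: circular v_c1 = √(μ/r₁) = 7800 m/s; transfer-perigee v_p = √[μ(2/r₁ − 1/a_t)] = 10170 m/s.
Δv₁ = v_p − v_c1 = 2369 m/s.
= 2.369 km/s.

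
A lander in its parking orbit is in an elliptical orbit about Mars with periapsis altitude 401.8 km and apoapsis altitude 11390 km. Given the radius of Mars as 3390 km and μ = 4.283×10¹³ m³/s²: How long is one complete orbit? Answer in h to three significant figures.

T ≈ 7.55 h

r_p = 3390 + 401.8 = 3791.8 km = 3.7918×10⁶ m.
r_a = 3390 + 11390 = 14780 km = 1.4780×10⁷ m.
Semi-major axis a = (r_p + r_a)/2 = (3791.8 + 14780)/2 = 9285.9 km = 9.286×10⁶ m.
By Kepler's third law T = 2π√(a³/μ) = 2π × 4.324×10³ = 2.717×10⁴ s.
= 7.546 h.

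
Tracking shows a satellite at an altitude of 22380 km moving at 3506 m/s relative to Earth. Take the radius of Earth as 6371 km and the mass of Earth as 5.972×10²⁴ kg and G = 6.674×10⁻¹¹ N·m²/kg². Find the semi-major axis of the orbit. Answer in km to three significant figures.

a ≈ 25800 km

μ = GM = 6.674×10⁻¹¹ × 5.972×10²⁴ = 3.986×10¹⁴ m³/s².
r = 6371 + 22380 = 28751 km = 2.875×10⁷ m.
Vis-viva rearranged: 1/a = 2/r − v²/μ = 6.956×10⁻⁸ − 3.084×10⁻⁸ = 3.872×10⁻⁸ m⁻¹.
a = 2.582×10⁷ m = 25825 km.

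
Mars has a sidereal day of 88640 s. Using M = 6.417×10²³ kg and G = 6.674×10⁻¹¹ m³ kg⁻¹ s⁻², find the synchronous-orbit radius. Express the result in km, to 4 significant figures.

μ = GM = 6.674×10⁻¹¹ × 6.417×10²³ = 4.283×10¹³ m³/s².
A synchronous orbit has period T, so by Kepler's third law a = (μT²/4π²)^(1/3).
μT²/4π² = 4.283×10¹³ × (8.864×10⁴)² / 39.48 = 8.524×10²¹ m³.
a = 2.043×10⁷ m = 20427 km.

r_sync ≈ 20430 km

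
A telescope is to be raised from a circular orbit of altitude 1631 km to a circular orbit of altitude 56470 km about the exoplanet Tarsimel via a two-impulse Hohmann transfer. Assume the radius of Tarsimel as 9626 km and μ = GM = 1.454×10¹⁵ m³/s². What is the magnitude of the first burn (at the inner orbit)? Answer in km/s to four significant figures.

Δv ≈ 3.492 km/s

r₁ = 9626 + 1631 = 11257 km = 1.1257×10⁷ m.
r₂ = 9626 + 56470 = 66096 km = 6.6096×10⁷ m.
Transfer ellipse a_t = (r₁ + r₂)/2 = 3.868×10⁷ m.
At r₁: circular v_c1 = √(μ/r₁) = 11370 m/s; transfer-periapsis v_p = √[μ(2/r₁ − 1/a_t)] = 14860 m/s.
Δv₁ = v_p − v_c1 = 3492 m/s.
= 3.492 km/s.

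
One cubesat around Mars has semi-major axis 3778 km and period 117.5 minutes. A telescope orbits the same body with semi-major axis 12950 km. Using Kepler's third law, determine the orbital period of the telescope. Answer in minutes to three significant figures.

Kepler's third law: T² ∝ a³, so T₂ = T₁ (a₂/a₁)^(3/2).
a₂/a₁ = 3.428, (a₂/a₁)^(3/2) = 6.346.
T₂ = 117.5 × 6.346 = 745.7 minutes.

T₂ ≈ 746 minutes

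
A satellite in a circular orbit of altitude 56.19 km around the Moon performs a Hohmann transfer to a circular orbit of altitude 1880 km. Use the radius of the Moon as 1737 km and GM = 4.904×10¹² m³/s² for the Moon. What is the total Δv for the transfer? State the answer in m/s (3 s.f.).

Δv_total ≈ 475 m/s

r₁ = 1737 + 56.19 = 1793.2 km = 1.7932×10⁶ m.
r₂ = 1737 + 1880 = 3617.0 km = 3.6170×10⁶ m.
Transfer ellipse a_t = (r₁ + r₂)/2 = 2.705×10⁶ m.
At r₁: circular v_c1 = √(μ/r₁) = 1654 m/s; transfer-perilune v_p = √[μ(2/r₁ − 1/a_t)] = 1912 m/s.
Δv₁ = v_p − v_c1 = 258.5 m/s.
At r₂: circular v_c2 = √(μ/r₂) = 1164 m/s; transfer-apolune v_a = √[μ(2/r₂ − 1/a_t)] = 948.0 m/s.
Δv₂ = v_c2 − v_a = 216.4 m/s.
Total Δv = Δv₁ + Δv₂ = 474.9 m/s.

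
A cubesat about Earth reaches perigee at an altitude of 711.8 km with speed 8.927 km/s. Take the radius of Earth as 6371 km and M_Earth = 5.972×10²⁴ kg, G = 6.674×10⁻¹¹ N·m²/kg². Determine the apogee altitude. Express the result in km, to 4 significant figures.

apogee altitude ≈ 10810 km

μ = GM = 6.674×10⁻¹¹ × 5.972×10²⁴ = 3.986×10¹⁴ m³/s².
r_p = 6371 + 711.8 = 7082.8 km = 7.083×10⁶ m.
Specific energy ε = v²/2 − μ/r = -1.643×10⁷ J/kg, so a = −μ/(2ε) = 1.213×10⁷ m.
The apsides satisfy r_p + r_a = 2a, so the apogee radius is 2a − r_p = 1.718×10⁷ m = 17180 km.
Apogee altitude = 17180 − 6371 = 10809 km.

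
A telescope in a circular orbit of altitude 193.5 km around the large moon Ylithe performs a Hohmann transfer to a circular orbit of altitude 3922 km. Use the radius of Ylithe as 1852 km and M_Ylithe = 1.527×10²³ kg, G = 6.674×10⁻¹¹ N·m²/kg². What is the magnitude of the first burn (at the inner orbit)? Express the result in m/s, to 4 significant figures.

μ = GM = 6.674×10⁻¹¹ × 1.527×10²³ = 1.019×10¹³ m³/s².
r₁ = 1852 + 193.5 = 2045.5 km = 2.0455×10⁶ m.
r₂ = 1852 + 3922 = 5774.0 km = 5.7740×10⁶ m.
Transfer ellipse a_t = (r₁ + r₂)/2 = 3.910×10⁶ m.
At r₁: circular v_c1 = √(μ/r₁) = 2232 m/s; transfer-periapsis v_p = √[μ(2/r₁ − 1/a_t)] = 2713 m/s.
Δv₁ = v_p − v_c1 = 480.4 m/s.

Δv ≈ 480.4 m/s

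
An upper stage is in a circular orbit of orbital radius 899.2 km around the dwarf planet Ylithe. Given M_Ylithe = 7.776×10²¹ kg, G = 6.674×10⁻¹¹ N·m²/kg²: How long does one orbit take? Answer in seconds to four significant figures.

T ≈ 7437 seconds

μ = GM = 6.674×10⁻¹¹ × 7.776×10²¹ = 5.190×10¹¹ m³/s².
r = 899.2 km = 8.992×10⁵ m.
Kepler's third law: T = 2π√(r³/μ) = 2π√((8.992×10⁵)³ / 5.190×10¹¹).
r³/μ = 1.401×10⁶ s², so T = 2π × 1.184×10³ = 7.437×10³ s.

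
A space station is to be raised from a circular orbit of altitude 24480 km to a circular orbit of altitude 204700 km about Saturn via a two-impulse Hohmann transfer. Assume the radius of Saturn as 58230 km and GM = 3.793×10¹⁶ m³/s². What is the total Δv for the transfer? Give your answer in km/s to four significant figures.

r₁ = 58230 + 24480 = 82710 km = 8.2710×10⁷ m.
r₂ = 58230 + 204700 = 262930 km = 2.6293×10⁸ m.
Transfer ellipse a_t = (r₁ + r₂)/2 = 1.728×10⁸ m.
At r₁: circular v_c1 = √(μ/r₁) = 21410 m/s; transfer-perikrone v_p = √[μ(2/r₁ − 1/a_t)] = 26410 m/s.
Δv₁ = v_p − v_c1 = 4999 m/s.
At r₂: circular v_c2 = √(μ/r₂) = 12010 m/s; transfer-apokrone v_a = √[μ(2/r₂ − 1/a_t)] = 8309 m/s.
Δv₂ = v_c2 − v_a = 3702 m/s.
Total Δv = Δv₁ + Δv₂ = 8701 m/s = 8.701 km/s.

Δv_total ≈ 8.701 km/s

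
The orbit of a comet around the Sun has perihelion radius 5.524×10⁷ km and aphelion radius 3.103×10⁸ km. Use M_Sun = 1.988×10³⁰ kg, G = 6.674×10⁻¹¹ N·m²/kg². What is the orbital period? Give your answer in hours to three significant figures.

T ≈ 11800 hours

μ = GM = 6.674×10⁻¹¹ × 1.988×10³⁰ = 1.327×10²⁰ m³/s².
Semi-major axis a = (r_p + r_a)/2 = (5.5240×10⁷ + 3.1030×10⁸)/2 = 1.8277×10⁸ km = 1.828×10¹¹ m.
By Kepler's third law T = 2π√(a³/μ) = 2π × 6.784×10⁶ = 4.262×10⁷ s.
= 11840 hours.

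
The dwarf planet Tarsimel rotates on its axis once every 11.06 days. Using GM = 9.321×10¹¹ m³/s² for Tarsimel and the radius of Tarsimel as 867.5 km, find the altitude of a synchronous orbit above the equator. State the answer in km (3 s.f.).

T = 11.06 days = 9.556×10⁵ s.
A synchronous orbit has period T, so by Kepler's third law a = (μT²/4π²)^(1/3).
μT²/4π² = 9.321×10¹¹ × (9.556×10⁵)² / 39.48 = 2.156×10²² m³.
a = 2.783×10⁷ m = 27832 km.
Altitude h = a − R = 27832 − 867.5 = 26965 km.

h_sync ≈ 27000 km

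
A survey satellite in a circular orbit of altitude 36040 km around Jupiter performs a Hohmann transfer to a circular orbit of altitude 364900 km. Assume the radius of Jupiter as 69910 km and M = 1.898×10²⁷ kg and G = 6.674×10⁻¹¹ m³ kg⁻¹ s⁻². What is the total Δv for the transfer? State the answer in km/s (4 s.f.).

μ = GM = 6.674×10⁻¹¹ × 1.898×10²⁷ = 1.267×10¹⁷ m³/s².
r₁ = 69910 + 36040 = 105950 km = 1.0595×10⁸ m.
r₂ = 69910 + 364900 = 434810 km = 4.3481×10⁸ m.
Transfer ellipse a_t = (r₁ + r₂)/2 = 2.704×10⁸ m.
At r₁: circular v_c1 = √(μ/r₁) = 34580 m/s; transfer-perijove v_p = √[μ(2/r₁ − 1/a_t)] = 43850 m/s.
Δv₁ = v_p − v_c1 = 9271 m/s.
At r₂: circular v_c2 = √(μ/r₂) = 17070 m/s; transfer-apojove v_a = √[μ(2/r₂ − 1/a_t)] = 10680 m/s.
Δv₂ = v_c2 − v_a = 6384 m/s.
Total Δv = Δv₁ + Δv₂ = 15650 m/s = 15.65 km/s.

Δv_total ≈ 15.65 km/s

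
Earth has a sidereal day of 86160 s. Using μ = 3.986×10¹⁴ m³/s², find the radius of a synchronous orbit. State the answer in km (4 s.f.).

r_sync ≈ 42160 km

A synchronous orbit has period T, so by Kepler's third law a = (μT²/4π²)^(1/3).
μT²/4π² = 3.986×10¹⁴ × (8.616×10⁴)² / 39.48 = 7.495×10²² m³.
a = 4.216×10⁷ m = 42163 km.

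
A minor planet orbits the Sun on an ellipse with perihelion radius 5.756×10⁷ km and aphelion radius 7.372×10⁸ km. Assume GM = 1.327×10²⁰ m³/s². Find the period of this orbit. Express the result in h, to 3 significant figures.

T ≈ 38000 h

Semi-major axis a = (r_p + r_a)/2 = (5.7560×10⁷ + 7.3720×10⁸)/2 = 3.9738×10⁸ km = 3.974×10¹¹ m.
By Kepler's third law T = 2π√(a³/μ) = 2π × 2.175×10⁷ = 1.366×10⁸ s.
= 37950 h.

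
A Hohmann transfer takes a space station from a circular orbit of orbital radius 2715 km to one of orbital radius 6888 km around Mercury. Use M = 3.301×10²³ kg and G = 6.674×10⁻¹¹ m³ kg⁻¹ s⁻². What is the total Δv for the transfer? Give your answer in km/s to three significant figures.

Δv_total ≈ 1.01 km/s

μ = GM = 6.674×10⁻¹¹ × 3.301×10²³ = 2.203×10¹³ m³/s².
r₁ = 2715 km = 2.715×10⁶ m.
r₂ = 6888 km = 6.888×10⁶ m.
Transfer ellipse a_t = (r₁ + r₂)/2 = 4.802×10⁶ m.
At r₁: circular v_c1 = √(μ/r₁) = 2849 m/s; transfer-periherm v_p = √[μ(2/r₁ − 1/a_t)] = 3412 m/s.
Δv₁ = v_p − v_c1 = 563.2 m/s.
At r₂: circular v_c2 = √(μ/r₂) = 1788 m/s; transfer-apoherm v_a = √[μ(2/r₂ − 1/a_t)] = 1345 m/s.
Δv₂ = v_c2 − v_a = 443.6 m/s.
Total Δv = Δv₁ + Δv₂ = 1007 m/s = 1.007 km/s.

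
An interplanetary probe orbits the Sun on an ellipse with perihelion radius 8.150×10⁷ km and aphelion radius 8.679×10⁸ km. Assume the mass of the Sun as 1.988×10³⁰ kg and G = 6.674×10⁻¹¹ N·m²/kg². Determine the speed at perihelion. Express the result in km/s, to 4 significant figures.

μ = GM = 6.674×10⁻¹¹ × 1.988×10³⁰ = 1.327×10²⁰ m³/s².
Semi-major axis a = (r_p + r_a)/2 = 4.7470×10⁸ km = 4.747×10¹¹ m.
Vis-viva: v² = μ(2/r − 1/a) = 1.327×10²⁰ × (2.454×10⁻¹¹ − 2.107×10⁻¹²) = 2.976×10⁹ m²/s².
v = 54560 m/s = 54.56 km/s.

v ≈ 54.56 km/s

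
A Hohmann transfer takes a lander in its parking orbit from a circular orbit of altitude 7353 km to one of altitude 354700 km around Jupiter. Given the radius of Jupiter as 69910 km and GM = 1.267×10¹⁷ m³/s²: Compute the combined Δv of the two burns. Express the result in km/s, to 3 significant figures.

Δv_total ≈ 19.9 km/s

r₁ = 69910 + 7353 = 77263 km = 7.7263×10⁷ m.
r₂ = 69910 + 354700 = 424610 km = 4.2461×10⁸ m.
Transfer ellipse a_t = (r₁ + r₂)/2 = 2.509×10⁸ m.
At r₁: circular v_c1 = √(μ/r₁) = 40500 m/s; transfer-perijove v_p = √[μ(2/r₁ − 1/a_t)] = 52680 m/s.
Δv₁ = v_p − v_c1 = 12180 m/s.
At r₂: circular v_c2 = √(μ/r₂) = 17270 m/s; transfer-apojove v_a = √[μ(2/r₂ − 1/a_t)] = 9585 m/s.
Δv₂ = v_c2 − v_a = 7689 m/s.
Total Δv = Δv₁ + Δv₂ = 19870 m/s = 19.87 km/s.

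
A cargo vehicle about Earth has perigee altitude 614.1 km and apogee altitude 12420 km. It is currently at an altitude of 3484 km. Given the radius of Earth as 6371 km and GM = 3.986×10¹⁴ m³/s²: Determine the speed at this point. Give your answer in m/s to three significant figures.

v ≈ 7070 m/s

r_p = 6371 + 614.1 = 6985.1 km = 6.9851×10⁶ m.
r_a = 6371 + 12420 = 18791 km = 1.8791×10⁷ m.
r = 6371 + 3484 = 9855.0 km = 9.855×10⁶ m.
Semi-major axis a = (r_p + r_a)/2 = 12888 km = 1.289×10⁷ m.
Vis-viva: v² = μ(2/r − 1/a) = 3.986×10¹⁴ × (2.029×10⁻⁷ − 7.759×10⁻⁸) = 4.997×10⁷ m²/s².
v = 7069 m/s.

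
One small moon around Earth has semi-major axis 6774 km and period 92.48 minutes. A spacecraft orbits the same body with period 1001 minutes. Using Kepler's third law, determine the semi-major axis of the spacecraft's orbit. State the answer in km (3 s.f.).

a₂ ≈ 33100 km

Kepler's third law: a³ ∝ T², so a₂ = a₁ (T₂/T₁)^(2/3).
T₂/T₁ = 10.82, (T₂/T₁)^(2/3) = 4.893.
a₂ = 6774 × 4.893 = 33150 km.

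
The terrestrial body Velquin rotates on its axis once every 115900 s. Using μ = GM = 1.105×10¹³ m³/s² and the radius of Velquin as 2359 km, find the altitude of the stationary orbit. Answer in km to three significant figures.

A synchronous orbit has period T, so by Kepler's third law a = (μT²/4π²)^(1/3).
μT²/4π² = 1.105×10¹³ × (1.159×10⁵)² / 39.48 = 3.760×10²¹ m³.
a = 1.555×10⁷ m = 15550 km.
Altitude h = a − R = 15550 − 2359 = 13191 km.

h_sync ≈ 13200 km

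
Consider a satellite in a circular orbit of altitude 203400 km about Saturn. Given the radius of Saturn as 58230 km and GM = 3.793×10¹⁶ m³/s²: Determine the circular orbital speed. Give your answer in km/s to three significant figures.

v ≈ 12.0 km/s

r = 58230 + 203400 = 261630 km = 2.6163×10⁸ m.
For a circular orbit v = √(μ/r) = √(3.793×10¹⁶ / 2.616×10⁸) = √(1.450×10⁸) = 12040 m/s.
That is 12.04 km/s.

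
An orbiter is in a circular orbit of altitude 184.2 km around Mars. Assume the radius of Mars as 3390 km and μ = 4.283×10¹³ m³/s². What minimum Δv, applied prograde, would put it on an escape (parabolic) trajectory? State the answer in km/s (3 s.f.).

Δv ≈ 1.43 km/s

r = 3390 + 184.2 = 3574.2 km = 3.5742×10⁶ m.
Circular speed v_c = √(μ/r) = 3462 m/s.
Escape speed v_esc = √(2μ/r) = √2 × v_c = 4896 m/s.
Δv = v_esc − v_c = 1434 m/s = 1.434 km/s.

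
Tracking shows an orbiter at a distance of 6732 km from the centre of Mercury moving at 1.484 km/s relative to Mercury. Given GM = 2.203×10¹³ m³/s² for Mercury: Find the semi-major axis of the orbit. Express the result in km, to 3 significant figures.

a ≈ 5070 km

r = 6.732×10⁶ m.
Specific orbital energy ε = v²/2 − μ/r = (1484)²/2 − 2.203×10¹³/6.732×10⁶ = -2.171×10⁶ J/kg.
Since ε = −μ/(2a), a = −μ/(2ε) = 5.073×10⁶ m = 5073.0 km.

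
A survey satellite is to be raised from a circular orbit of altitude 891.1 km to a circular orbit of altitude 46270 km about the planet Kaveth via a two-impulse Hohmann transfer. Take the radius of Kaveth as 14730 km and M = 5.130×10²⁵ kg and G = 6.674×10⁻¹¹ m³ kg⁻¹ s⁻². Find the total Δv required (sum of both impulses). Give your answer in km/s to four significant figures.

μ = GM = 6.674×10⁻¹¹ × 5.130×10²⁵ = 3.424×10¹⁵ m³/s².
r₁ = 14730 + 891.1 = 15621 km = 1.5621×10⁷ m.
r₂ = 14730 + 46270 = 61000 km = 6.1000×10⁷ m.
Transfer ellipse a_t = (r₁ + r₂)/2 = 3.831×10⁷ m.
At r₁: circular v_c1 = √(μ/r₁) = 14800 m/s; transfer-periapsis v_p = √[μ(2/r₁ − 1/a_t)] = 18680 m/s.
Δv₁ = v_p − v_c1 = 3876 m/s.
At r₂: circular v_c2 = √(μ/r₂) = 7492 m/s; transfer-apoapsis v_a = √[μ(2/r₂ − 1/a_t)] = 4784 m/s.
Δv₂ = v_c2 − v_a = 2708 m/s.
Total Δv = Δv₁ + Δv₂ = 6584 m/s = 6.584 km/s.

Δv_total ≈ 6.584 km/s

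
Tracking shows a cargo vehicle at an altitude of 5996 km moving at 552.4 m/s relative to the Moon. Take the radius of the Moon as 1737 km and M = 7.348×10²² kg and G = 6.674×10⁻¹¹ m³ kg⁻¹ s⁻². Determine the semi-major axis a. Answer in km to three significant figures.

μ = GM = 6.674×10⁻¹¹ × 7.348×10²² = 4.904×10¹² m³/s².
r = 1737 + 5996 = 7733.0 km = 7.733×10⁶ m.
Specific orbital energy ε = v²/2 − μ/r = (552.4)²/2 − 4.904×10¹²/7.733×10⁶ = -4.816×10⁵ J/kg.
Since ε = −μ/(2a), a = −μ/(2ε) = 5.091×10⁶ m = 5091.4 km.

a ≈ 5090 km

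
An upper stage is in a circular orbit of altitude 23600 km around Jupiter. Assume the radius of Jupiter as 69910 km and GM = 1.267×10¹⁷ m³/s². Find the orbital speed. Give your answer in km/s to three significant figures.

r = 69910 + 23600 = 93510 km = 9.3510×10⁷ m.
For a circular orbit v = √(μ/r) = √(1.267×10¹⁷ / 9.351×10⁷) = √(1.355×10⁹) = 36810 m/s.
That is 36.81 km/s.

v ≈ 36.8 km/s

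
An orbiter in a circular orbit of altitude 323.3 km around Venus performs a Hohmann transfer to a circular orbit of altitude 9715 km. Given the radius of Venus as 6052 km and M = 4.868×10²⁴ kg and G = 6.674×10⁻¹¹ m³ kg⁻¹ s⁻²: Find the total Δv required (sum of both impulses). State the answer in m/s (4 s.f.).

μ = GM = 6.674×10⁻¹¹ × 4.868×10²⁴ = 3.249×10¹⁴ m³/s².
r₁ = 6052 + 323.3 = 6375.3 km = 6.3753×10⁶ m.
r₂ = 6052 + 9715 = 15767 km = 1.5767×10⁷ m.
Transfer ellipse a_t = (r₁ + r₂)/2 = 1.107×10⁷ m.
At r₁: circular v_c1 = √(μ/r₁) = 7139 m/s; transfer-periapsis v_p = √[μ(2/r₁ − 1/a_t)] = 8519 m/s.
Δv₁ = v_p − v_c1 = 1380 m/s.
At r₂: circular v_c2 = √(μ/r₂) = 4539 m/s; transfer-apoapsis v_a = √[μ(2/r₂ − 1/a_t)] = 3445 m/s.
Δv₂ = v_c2 − v_a = 1095 m/s.
Total Δv = Δv₁ + Δv₂ = 2475 m/s.

Δv_total ≈ 2475 m/s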